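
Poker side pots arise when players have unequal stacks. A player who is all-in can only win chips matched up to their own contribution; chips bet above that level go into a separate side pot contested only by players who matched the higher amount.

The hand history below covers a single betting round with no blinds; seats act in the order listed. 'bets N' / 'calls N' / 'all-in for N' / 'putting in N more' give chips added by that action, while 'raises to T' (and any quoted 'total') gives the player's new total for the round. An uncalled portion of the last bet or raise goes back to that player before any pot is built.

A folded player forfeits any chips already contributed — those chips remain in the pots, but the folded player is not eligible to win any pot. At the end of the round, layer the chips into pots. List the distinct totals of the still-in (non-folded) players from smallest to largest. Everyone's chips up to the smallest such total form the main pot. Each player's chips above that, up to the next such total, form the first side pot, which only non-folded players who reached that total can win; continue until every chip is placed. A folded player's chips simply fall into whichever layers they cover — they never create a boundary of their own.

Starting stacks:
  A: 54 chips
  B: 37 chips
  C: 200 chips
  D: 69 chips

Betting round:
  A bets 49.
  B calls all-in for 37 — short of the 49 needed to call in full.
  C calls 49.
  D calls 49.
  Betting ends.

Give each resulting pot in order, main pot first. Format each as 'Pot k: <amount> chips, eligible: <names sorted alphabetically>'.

Pot 1: 148 chips, eligible: A, B, C, D
Pot 2: 36 chips, eligible: A, C, D

Derivation:
Contributions: A=49, B=37, C=49, D=49
Pot levels (distinct totals of non-folded players): 37, 49
Layer 1-37: 37 each from A, B, C, D = 37*4 = 148 chips; eligible A, B, C, D
Layer 38-49: 12 each from A, C, D = 12*3 = 36 chips; eligible A, C, D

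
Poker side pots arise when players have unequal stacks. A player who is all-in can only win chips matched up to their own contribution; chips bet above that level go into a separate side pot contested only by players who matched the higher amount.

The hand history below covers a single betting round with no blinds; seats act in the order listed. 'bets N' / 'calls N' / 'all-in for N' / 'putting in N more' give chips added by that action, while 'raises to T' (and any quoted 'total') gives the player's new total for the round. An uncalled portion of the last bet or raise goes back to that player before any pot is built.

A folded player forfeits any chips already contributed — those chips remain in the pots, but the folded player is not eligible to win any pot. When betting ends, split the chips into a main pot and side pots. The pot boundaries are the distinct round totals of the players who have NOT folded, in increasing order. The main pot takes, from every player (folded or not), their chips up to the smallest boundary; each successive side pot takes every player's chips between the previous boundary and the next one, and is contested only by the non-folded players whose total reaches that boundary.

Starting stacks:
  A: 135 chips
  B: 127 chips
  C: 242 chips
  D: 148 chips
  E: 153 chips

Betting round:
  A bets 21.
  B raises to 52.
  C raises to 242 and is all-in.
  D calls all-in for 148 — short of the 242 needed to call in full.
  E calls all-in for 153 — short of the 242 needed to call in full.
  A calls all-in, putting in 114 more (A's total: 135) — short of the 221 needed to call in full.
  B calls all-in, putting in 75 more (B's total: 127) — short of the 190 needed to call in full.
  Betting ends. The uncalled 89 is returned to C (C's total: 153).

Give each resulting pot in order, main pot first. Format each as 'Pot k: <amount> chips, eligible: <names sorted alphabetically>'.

Contributions (after 89 returned to C): A=135, B=127, C=153, D=148, E=153
Pot levels (distinct totals of non-folded players): 127, 135, 148, 153
Layer 1-127: 127 each from A, B, C, D, E = 127*5 = 635 chips; eligible A, B, C, D, E
Layer 128-135: 8 each from A, C, D, E = 8*4 = 32 chips; eligible A, C, D, E
Layer 136-148: 13 each from C, D, E = 13*3 = 39 chips; eligible C, D, E
Layer 149-153: 5 each from C, E = 5*2 = 10 chips; eligible C, E

Pot 1: 635 chips, eligible: A, B, C, D, E
Pot 2: 32 chips, eligible: A, C, D, E
Pot 3: 39 chips, eligible: C, D, E
Pot 4: 10 chips, eligible: C, E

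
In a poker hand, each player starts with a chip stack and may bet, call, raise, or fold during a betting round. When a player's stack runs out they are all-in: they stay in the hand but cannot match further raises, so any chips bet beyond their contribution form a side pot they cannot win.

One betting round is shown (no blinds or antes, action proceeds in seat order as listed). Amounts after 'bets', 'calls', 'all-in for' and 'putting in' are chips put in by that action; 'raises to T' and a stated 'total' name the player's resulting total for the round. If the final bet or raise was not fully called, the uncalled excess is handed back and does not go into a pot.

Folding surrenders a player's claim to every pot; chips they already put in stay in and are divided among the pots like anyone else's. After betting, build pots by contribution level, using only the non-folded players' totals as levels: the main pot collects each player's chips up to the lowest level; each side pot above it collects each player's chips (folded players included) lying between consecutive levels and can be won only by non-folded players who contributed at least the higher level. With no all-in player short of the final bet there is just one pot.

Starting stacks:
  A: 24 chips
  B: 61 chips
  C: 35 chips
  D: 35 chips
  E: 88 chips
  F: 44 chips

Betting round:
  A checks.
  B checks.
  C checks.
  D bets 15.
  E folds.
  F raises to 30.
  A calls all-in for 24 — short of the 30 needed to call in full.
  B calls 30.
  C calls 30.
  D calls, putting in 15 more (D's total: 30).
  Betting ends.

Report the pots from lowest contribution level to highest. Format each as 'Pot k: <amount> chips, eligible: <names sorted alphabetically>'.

Contributions: A=24, B=30, C=30, D=30, F=30
Folded: E
Pot levels (distinct totals of non-folded players): 24, 30
Layer 1-24: 24 each from A, B, C, D, F = 24*5 = 120 chips; eligible A, B, C, D, F
Layer 25-30: 6 each from B, C, D, F = 6*4 = 24 chips; eligible B, C, D, F

Pot 1: 120 chips, eligible: A, B, C, D, F
Pot 2: 24 chips, eligible: B, C, D, F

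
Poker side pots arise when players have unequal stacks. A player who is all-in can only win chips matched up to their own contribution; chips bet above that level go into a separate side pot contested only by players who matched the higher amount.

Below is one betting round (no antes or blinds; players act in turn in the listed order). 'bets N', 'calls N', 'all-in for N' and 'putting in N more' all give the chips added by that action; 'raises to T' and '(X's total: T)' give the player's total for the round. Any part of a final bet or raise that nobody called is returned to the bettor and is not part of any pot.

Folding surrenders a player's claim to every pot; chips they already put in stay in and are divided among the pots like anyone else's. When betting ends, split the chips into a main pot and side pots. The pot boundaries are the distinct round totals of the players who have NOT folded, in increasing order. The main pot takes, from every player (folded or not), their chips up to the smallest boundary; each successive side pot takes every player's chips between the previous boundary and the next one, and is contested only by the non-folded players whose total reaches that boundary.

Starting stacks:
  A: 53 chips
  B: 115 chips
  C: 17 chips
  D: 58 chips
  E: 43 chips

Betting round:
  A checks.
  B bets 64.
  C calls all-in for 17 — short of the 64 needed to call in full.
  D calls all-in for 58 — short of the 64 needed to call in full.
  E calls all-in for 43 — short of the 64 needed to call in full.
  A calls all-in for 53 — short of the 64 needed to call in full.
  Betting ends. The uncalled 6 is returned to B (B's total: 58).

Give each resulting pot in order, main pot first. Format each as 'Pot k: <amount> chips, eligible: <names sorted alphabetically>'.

Pot 1: 85 chips, eligible: A, B, C, D, E
Pot 2: 104 chips, eligible: A, B, D, E
Pot 3: 30 chips, eligible: A, B, D
Pot 4: 10 chips, eligible: B, D

Derivation:
Contributions (after 6 returned to B): A=53, B=58, C=17, D=58, E=43
Pot levels (distinct totals of non-folded players): 17, 43, 53, 58
Layer 1-17: 17 each from A, B, C, D, E = 17*5 = 85 chips; eligible A, B, C, D, E
Layer 18-43: 26 each from A, B, D, E = 26*4 = 104 chips; eligible A, B, D, E
Layer 44-53: 10 each from A, B, D = 10*3 = 30 chips; eligible A, B, D
Layer 54-58: 5 each from B, D = 5*2 = 10 chips; eligible B, D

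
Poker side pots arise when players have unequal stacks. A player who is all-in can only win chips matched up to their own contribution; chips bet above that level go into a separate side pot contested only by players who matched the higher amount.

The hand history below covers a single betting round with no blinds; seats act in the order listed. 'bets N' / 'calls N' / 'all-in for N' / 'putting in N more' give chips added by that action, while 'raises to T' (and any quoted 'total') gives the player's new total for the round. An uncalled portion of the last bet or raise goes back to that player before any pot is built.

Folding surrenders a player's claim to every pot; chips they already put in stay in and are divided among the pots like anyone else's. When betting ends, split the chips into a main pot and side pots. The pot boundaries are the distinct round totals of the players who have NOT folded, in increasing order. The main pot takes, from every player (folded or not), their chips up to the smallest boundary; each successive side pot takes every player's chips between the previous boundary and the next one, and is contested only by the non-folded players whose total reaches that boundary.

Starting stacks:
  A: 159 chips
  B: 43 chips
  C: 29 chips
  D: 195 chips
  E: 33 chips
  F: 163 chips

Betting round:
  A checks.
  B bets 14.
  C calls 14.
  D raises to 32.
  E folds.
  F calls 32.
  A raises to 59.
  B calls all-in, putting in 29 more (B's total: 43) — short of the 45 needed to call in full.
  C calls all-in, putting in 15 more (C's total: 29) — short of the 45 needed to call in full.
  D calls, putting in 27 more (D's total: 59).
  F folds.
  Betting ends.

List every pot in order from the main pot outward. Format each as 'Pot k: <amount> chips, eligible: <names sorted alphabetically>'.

Contributions: A=59, B=43, C=29, D=59, F=32
Folded: E, F
Pot levels (distinct totals of non-folded players): 29, 43, 59
Layer 1-29: 29 each from A, B, C, D, F = 29*5 = 145 chips; eligible A, B, C, D
Layer 30-43: A 14 + B 14 + D 14 + F 3 = 45 chips; eligible A, B, D
Layer 44-59: 16 each from A, D = 16*2 = 32 chips; eligible A, D

Pot 1: 145 chips, eligible: A, B, C, D
Pot 2: 45 chips, eligible: A, B, D
Pot 3: 32 chips, eligible: A, D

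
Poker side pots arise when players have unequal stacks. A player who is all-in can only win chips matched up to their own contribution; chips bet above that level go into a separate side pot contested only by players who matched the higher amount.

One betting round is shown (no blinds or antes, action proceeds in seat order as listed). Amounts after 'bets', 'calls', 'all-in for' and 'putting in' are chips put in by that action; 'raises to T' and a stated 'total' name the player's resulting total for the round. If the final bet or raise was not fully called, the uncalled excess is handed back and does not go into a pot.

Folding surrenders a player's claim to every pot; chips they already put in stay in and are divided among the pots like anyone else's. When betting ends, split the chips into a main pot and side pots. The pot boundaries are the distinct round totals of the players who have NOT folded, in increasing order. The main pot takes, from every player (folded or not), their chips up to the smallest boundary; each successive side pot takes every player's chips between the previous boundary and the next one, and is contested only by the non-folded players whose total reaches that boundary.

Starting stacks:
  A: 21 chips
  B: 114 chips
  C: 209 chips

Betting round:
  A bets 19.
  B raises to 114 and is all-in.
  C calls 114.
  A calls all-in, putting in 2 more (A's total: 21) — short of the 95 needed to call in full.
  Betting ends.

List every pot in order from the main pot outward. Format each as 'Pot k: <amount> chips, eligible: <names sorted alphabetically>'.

Pot 1: 63 chips, eligible: A, B, C
Pot 2: 186 chips, eligible: B, C

Derivation:
Contributions: A=21, B=114, C=114
Pot levels (distinct totals of non-folded players): 21, 114
Layer 1-21: 21 each from A, B, C = 21*3 = 63 chips; eligible A, B, C
Layer 22-114: 93 each from B, C = 93*2 = 186 chips; eligible B, C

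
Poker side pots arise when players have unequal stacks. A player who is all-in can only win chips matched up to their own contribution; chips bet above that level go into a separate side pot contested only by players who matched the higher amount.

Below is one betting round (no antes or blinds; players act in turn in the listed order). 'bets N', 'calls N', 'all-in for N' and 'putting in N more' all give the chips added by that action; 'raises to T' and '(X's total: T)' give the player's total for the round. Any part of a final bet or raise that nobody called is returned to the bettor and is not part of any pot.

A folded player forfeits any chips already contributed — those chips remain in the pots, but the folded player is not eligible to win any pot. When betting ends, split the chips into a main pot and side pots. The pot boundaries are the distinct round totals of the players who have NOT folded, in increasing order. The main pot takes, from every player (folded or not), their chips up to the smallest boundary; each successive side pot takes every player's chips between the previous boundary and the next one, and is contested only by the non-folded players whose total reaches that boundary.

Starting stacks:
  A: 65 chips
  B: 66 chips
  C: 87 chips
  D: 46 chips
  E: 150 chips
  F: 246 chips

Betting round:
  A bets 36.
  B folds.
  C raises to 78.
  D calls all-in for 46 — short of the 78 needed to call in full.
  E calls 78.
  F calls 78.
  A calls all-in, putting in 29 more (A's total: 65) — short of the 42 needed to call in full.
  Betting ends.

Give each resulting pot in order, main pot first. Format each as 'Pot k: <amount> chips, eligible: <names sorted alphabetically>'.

Pot 1: 230 chips, eligible: A, C, D, E, F
Pot 2: 76 chips, eligible: A, C, E, F
Pot 3: 39 chips, eligible: C, E, F

Derivation:
Contributions: A=65, C=78, D=46, E=78, F=78
Folded: B
Pot levels (distinct totals of non-folded players): 46, 65, 78
Layer 1-46: 46 each from A, C, D, E, F = 46*5 = 230 chips; eligible A, C, D, E, F
Layer 47-65: 19 each from A, C, E, F = 19*4 = 76 chips; eligible A, C, E, F
Layer 66-78: 13 each from C, E, F = 13*3 = 39 chips; eligible C, E, F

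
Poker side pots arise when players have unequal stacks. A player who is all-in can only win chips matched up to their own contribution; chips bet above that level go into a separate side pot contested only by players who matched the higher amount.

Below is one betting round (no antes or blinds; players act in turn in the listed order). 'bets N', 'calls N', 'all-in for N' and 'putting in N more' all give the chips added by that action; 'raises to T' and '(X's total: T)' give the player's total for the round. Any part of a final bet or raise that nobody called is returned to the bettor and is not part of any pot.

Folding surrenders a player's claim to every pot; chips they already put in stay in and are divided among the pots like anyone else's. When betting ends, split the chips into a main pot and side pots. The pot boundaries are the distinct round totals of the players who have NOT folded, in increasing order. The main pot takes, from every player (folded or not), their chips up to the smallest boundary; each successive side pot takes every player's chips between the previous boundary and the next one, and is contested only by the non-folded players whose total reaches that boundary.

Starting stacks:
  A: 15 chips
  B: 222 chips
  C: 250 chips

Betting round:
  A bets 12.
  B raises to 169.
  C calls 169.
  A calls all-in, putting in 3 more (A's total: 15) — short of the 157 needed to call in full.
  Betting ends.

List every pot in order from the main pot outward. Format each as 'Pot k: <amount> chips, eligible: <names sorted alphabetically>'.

Pot 1: 45 chips, eligible: A, B, C
Pot 2: 308 chips, eligible: B, C

Derivation:
Contributions: A=15, B=169, C=169
Pot levels (distinct totals of non-folded players): 15, 169
Layer 1-15: 15 each from A, B, C = 15*3 = 45 chips; eligible A, B, C
Layer 16-169: 154 each from B, C = 154*2 = 308 chips; eligible B, C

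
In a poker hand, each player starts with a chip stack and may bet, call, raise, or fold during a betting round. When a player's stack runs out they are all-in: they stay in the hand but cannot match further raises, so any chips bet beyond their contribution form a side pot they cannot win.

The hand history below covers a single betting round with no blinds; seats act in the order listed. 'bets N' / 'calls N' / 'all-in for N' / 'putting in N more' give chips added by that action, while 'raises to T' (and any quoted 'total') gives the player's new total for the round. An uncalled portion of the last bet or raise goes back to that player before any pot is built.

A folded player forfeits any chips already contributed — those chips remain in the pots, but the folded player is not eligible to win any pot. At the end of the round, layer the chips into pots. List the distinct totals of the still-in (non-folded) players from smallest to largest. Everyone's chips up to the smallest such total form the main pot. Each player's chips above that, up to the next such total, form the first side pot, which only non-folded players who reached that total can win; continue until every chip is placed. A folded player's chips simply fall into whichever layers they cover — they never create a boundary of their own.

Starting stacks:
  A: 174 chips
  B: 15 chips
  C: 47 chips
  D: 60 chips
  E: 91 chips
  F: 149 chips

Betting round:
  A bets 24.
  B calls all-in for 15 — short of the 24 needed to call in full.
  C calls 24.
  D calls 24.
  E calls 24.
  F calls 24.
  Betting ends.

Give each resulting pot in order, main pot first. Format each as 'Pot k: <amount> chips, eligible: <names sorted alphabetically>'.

Contributions: A=24, B=15, C=24, D=24, E=24, F=24
Pot levels (distinct totals of non-folded players): 15, 24
Layer 1-15: 15 each from A, B, C, D, E, F = 15*6 = 90 chips; eligible A, B, C, D, E, F
Layer 16-24: 9 each from A, C, D, E, F = 9*5 = 45 chips; eligible A, C, D, E, F

Pot 1: 90 chips, eligible: A, B, C, D, E, F
Pot 2: 45 chips, eligible: A, C, D, E, F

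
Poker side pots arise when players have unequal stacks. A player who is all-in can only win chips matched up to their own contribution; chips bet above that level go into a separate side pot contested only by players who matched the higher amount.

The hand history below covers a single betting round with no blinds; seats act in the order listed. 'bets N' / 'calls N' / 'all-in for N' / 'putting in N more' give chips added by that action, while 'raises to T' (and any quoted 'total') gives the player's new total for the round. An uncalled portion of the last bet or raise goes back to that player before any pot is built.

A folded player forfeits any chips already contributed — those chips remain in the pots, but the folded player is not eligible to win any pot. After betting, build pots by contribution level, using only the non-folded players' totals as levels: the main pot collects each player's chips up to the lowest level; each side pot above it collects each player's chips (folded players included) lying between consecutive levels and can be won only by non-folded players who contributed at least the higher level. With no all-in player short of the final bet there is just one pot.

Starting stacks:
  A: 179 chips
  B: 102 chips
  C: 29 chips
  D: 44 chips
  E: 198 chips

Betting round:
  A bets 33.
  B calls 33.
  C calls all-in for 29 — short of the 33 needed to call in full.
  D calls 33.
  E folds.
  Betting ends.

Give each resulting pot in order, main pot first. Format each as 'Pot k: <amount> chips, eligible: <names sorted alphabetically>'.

Pot 1: 116 chips, eligible: A, B, C, D
Pot 2: 12 chips, eligible: A, B, D

Derivation:
Contributions: A=33, B=33, C=29, D=33
Folded: E
Pot levels (distinct totals of non-folded players): 29, 33
Layer 1-29: 29 each from A, B, C, D = 29*4 = 116 chips; eligible A, B, C, D
Layer 30-33: 4 each from A, B, D = 4*3 = 12 chips; eligible A, B, D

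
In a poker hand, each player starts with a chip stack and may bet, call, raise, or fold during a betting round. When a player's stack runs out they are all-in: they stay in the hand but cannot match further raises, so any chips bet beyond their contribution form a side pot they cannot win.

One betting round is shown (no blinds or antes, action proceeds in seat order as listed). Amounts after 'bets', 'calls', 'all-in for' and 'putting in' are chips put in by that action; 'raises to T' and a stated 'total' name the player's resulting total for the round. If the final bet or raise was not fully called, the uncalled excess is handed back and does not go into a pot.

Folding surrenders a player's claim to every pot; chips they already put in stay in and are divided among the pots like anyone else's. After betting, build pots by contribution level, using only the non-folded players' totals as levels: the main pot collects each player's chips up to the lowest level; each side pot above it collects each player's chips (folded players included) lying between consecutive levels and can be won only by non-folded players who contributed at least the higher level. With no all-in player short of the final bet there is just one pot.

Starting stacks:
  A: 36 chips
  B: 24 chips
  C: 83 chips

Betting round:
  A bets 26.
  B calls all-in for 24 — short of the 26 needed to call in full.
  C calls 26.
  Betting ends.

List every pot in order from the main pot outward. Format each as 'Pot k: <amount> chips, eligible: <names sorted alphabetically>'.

Pot 1: 72 chips, eligible: A, B, C
Pot 2: 4 chips, eligible: A, C

Derivation:
Contributions: A=26, B=24, C=26
Pot levels (distinct totals of non-folded players): 24, 26
Layer 1-24: 24 each from A, B, C = 24*3 = 72 chips; eligible A, B, C
Layer 25-26: 2 each from A, C = 2*2 = 4 chips; eligible A, C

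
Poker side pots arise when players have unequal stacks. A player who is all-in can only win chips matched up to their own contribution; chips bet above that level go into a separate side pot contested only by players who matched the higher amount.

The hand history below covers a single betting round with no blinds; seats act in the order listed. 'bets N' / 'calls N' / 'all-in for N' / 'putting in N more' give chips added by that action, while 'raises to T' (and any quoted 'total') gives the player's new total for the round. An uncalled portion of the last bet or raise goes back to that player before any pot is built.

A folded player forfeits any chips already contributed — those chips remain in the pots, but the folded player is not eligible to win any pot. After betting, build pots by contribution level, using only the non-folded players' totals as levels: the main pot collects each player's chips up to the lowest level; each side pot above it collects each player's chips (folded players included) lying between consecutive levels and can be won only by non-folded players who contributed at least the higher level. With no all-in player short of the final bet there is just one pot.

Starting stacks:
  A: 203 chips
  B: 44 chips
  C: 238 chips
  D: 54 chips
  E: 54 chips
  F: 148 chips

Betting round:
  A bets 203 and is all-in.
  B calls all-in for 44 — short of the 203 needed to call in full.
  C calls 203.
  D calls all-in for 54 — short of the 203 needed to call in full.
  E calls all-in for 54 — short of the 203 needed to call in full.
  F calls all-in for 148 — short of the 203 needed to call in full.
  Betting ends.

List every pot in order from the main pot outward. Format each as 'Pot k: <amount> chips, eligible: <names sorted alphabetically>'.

Pot 1: 264 chips, eligible: A, B, C, D, E, F
Pot 2: 50 chips, eligible: A, C, D, E, F
Pot 3: 282 chips, eligible: A, C, F
Pot 4: 110 chips, eligible: A, C

Derivation:
Contributions: A=203, B=44, C=203, D=54, E=54, F=148
Pot levels (distinct totals of non-folded players): 44, 54, 148, 203
Layer 1-44: 44 each from A, B, C, D, E, F = 44*6 = 264 chips; eligible A, B, C, D, E, F
Layer 45-54: 10 each from A, C, D, E, F = 10*5 = 50 chips; eligible A, C, D, E, F
Layer 55-148: 94 each from A, C, F = 94*3 = 282 chips; eligible A, C, F
Layer 149-203: 55 each from A, C = 55*2 = 110 chips; eligible A, C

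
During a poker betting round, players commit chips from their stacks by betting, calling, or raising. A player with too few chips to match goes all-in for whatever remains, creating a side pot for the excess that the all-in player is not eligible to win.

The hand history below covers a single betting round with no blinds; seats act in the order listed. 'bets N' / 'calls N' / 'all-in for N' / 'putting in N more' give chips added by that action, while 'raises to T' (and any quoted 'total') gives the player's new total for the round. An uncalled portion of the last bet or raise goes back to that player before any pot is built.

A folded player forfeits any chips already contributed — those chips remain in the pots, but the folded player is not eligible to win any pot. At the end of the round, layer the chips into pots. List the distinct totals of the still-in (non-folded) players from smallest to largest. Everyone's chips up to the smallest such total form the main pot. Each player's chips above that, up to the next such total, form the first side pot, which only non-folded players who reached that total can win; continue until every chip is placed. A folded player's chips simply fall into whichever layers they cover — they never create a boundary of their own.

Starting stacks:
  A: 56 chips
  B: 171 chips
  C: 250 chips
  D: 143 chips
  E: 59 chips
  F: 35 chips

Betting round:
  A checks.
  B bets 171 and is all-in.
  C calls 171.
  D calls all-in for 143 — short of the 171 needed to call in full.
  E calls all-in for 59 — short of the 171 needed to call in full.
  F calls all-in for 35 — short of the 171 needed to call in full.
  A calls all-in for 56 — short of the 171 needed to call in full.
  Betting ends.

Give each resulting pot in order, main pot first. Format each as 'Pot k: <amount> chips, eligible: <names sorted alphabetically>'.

Pot 1: 210 chips, eligible: A, B, C, D, E, F
Pot 2: 105 chips, eligible: A, B, C, D, E
Pot 3: 12 chips, eligible: B, C, D, E
Pot 4: 252 chips, eligible: B, C, D
Pot 5: 56 chips, eligible: B, C

Derivation:
Contributions: A=56, B=171, C=171, D=143, E=59, F=35
Pot levels (distinct totals of non-folded players): 35, 56, 59, 143, 171
Layer 1-35: 35 each from A, B, C, D, E, F = 35*6 = 210 chips; eligible A, B, C, D, E, F
Layer 36-56: 21 each from A, B, C, D, E = 21*5 = 105 chips; eligible A, B, C, D, E
Layer 57-59: 3 each from B, C, D, E = 3*4 = 12 chips; eligible B, C, D, E
Layer 60-143: 84 each from B, C, D = 84*3 = 252 chips; eligible B, C, D
Layer 144-171: 28 each from B, C = 28*2 = 56 chips; eligible B, C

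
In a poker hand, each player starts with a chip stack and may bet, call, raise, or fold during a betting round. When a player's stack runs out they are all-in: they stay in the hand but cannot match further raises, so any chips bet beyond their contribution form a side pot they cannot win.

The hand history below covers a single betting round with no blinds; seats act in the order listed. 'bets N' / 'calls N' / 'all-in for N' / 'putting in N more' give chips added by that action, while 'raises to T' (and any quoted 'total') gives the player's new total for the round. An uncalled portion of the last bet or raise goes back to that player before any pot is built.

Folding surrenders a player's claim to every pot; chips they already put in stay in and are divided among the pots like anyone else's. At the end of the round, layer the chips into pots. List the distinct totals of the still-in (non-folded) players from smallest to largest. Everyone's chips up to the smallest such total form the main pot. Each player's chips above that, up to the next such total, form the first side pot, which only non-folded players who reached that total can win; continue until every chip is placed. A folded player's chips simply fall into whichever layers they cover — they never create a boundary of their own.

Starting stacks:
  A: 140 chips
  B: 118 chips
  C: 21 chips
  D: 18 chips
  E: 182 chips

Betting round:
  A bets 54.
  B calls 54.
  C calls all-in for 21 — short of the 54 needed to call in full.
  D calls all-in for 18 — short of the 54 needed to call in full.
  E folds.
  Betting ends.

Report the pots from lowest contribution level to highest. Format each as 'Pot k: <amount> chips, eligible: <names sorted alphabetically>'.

Pot 1: 72 chips, eligible: A, B, C, D
Pot 2: 9 chips, eligible: A, B, C
Pot 3: 66 chips, eligible: A, B

Derivation:
Contributions: A=54, B=54, C=21, D=18
Folded: E
Pot levels (distinct totals of non-folded players): 18, 21, 54
Layer 1-18: 18 each from A, B, C, D = 18*4 = 72 chips; eligible A, B, C, D
Layer 19-21: 3 each from A, B, C = 3*3 = 9 chips; eligible A, B, C
Layer 22-54: 33 each from A, B = 33*2 = 66 chips; eligible A, B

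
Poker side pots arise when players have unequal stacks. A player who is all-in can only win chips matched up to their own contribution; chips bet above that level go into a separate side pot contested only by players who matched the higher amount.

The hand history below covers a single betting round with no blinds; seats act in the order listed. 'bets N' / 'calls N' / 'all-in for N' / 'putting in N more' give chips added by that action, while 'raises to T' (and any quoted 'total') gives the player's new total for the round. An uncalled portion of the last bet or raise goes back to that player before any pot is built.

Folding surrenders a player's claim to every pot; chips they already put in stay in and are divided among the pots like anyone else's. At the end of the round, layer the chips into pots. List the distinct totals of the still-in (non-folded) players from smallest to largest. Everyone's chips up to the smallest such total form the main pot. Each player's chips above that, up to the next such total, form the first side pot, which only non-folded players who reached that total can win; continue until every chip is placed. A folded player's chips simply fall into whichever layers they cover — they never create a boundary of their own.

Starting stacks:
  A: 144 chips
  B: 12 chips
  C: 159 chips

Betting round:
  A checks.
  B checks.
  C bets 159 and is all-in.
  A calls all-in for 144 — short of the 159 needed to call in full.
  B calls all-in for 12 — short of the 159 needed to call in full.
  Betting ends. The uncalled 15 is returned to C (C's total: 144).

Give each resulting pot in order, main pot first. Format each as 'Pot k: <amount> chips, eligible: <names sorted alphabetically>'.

Contributions (after 15 returned to C): A=144, B=12, C=144
Pot levels (distinct totals of non-folded players): 12, 144
Layer 1-12: 12 each from A, B, C = 12*3 = 36 chips; eligible A, B, C
Layer 13-144: 132 each from A, C = 132*2 = 264 chips; eligible A, C

Pot 1: 36 chips, eligible: A, B, C
Pot 2: 264 chips, eligible: A, C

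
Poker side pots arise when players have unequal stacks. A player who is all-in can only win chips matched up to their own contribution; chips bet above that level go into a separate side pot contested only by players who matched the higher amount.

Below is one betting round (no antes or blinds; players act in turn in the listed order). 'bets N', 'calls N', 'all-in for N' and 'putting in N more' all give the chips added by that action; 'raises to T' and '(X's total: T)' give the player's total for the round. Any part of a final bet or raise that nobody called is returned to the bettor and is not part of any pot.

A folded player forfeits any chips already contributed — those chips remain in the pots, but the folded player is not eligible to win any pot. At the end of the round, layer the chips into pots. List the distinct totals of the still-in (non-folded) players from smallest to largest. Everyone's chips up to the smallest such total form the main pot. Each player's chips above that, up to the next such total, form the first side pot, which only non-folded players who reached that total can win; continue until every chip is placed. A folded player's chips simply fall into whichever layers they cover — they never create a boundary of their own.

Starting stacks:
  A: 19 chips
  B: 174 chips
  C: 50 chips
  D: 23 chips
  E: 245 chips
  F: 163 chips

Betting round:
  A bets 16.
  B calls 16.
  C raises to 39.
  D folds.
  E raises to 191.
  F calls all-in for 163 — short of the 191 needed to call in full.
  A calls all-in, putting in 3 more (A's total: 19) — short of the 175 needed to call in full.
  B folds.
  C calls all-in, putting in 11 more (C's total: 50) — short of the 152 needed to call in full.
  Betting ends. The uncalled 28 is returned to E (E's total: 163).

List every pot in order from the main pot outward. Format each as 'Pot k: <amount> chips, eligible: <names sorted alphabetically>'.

Pot 1: 92 chips, eligible: A, C, E, F
Pot 2: 93 chips, eligible: C, E, F
Pot 3: 226 chips, eligible: E, F

Derivation:
Contributions (after 28 returned to E): A=19, B=16, C=50, E=163, F=163
Folded: B, D
Pot levels (distinct totals of non-folded players): 19, 50, 163
Layer 1-19: A 19 + B 16 + C 19 + E 19 + F 19 = 92 chips; eligible A, C, E, F
Layer 20-50: 31 each from C, E, F = 31*3 = 93 chips; eligible C, E, F
Layer 51-163: 113 each from E, F = 113*2 = 226 chips; eligible E, F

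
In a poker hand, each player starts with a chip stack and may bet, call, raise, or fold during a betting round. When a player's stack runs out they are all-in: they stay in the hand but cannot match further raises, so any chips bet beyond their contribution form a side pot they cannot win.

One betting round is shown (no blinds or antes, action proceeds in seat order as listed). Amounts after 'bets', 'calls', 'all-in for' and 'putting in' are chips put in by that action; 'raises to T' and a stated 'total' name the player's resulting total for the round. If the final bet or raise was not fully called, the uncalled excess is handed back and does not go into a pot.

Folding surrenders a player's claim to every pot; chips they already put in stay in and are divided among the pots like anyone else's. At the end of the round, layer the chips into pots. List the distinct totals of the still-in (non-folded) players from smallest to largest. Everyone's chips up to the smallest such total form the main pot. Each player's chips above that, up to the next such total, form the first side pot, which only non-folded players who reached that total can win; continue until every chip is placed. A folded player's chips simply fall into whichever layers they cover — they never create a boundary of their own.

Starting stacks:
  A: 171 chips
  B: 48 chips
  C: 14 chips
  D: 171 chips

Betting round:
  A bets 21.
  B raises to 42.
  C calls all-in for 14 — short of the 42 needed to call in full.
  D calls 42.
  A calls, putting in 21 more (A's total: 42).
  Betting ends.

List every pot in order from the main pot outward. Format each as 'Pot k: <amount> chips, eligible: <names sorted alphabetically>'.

Pot 1: 56 chips, eligible: A, B, C, D
Pot 2: 84 chips, eligible: A, B, D

Derivation:
Contributions: A=42, B=42, C=14, D=42
Pot levels (distinct totals of non-folded players): 14, 42
Layer 1-14: 14 each from A, B, C, D = 14*4 = 56 chips; eligible A, B, C, D
Layer 15-42: 28 each from A, B, D = 28*3 = 84 chips; eligible A, B, D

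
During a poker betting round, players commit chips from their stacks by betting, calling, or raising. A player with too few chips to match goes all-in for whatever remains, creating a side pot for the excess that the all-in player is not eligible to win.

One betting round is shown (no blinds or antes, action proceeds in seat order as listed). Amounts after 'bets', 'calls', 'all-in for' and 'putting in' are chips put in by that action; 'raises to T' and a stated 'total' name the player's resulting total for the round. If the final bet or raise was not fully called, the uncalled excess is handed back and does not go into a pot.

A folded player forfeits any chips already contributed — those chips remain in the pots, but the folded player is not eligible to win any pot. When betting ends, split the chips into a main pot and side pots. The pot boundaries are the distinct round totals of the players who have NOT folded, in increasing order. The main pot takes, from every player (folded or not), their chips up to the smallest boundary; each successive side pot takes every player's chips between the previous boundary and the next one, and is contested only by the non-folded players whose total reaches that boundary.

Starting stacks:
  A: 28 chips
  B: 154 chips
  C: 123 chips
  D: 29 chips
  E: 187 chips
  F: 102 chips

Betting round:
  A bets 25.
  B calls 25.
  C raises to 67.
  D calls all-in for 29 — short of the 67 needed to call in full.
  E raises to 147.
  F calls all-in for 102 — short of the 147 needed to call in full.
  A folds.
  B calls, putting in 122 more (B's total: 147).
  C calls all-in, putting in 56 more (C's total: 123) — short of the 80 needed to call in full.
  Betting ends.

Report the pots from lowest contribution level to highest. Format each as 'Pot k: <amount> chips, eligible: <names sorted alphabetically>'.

Contributions: A=25, B=147, C=123, D=29, E=147, F=102
Folded: A
Pot levels (distinct totals of non-folded players): 29, 102, 123, 147
Layer 1-29: A 25 + B 29 + C 29 + D 29 + E 29 + F 29 = 170 chips; eligible B, C, D, E, F
Layer 30-102: 73 each from B, C, E, F = 73*4 = 292 chips; eligible B, C, E, F
Layer 103-123: 21 each from B, C, E = 21*3 = 63 chips; eligible B, C, E
Layer 124-147: 24 each from B, E = 24*2 = 48 chips; eligible B, E

Pot 1: 170 chips, eligible: B, C, D, E, F
Pot 2: 292 chips, eligible: B, C, E, F
Pot 3: 63 chips, eligible: B, C, E
Pot 4: 48 chips, eligible: B, E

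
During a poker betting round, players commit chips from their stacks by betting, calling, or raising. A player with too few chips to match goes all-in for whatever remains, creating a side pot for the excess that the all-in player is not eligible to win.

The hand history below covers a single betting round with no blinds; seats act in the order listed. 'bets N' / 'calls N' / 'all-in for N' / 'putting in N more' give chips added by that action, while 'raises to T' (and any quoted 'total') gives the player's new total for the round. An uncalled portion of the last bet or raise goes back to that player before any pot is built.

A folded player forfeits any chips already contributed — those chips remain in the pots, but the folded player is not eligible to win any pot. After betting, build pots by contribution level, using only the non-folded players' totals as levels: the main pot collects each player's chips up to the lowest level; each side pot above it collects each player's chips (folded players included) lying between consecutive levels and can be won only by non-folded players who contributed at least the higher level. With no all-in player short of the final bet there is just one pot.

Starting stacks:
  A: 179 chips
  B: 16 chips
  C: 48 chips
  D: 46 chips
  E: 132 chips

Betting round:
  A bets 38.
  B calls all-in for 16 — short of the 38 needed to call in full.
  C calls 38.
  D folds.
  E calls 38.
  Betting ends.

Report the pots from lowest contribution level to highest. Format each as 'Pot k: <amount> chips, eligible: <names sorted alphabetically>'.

Contributions: A=38, B=16, C=38, E=38
Folded: D
Pot levels (distinct totals of non-folded players): 16, 38
Layer 1-16: 16 each from A, B, C, E = 16*4 = 64 chips; eligible A, B, C, E
Layer 17-38: 22 each from A, C, E = 22*3 = 66 chips; eligible A, C, E

Pot 1: 64 chips, eligible: A, B, C, E
Pot 2: 66 chips, eligible: A, C, E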